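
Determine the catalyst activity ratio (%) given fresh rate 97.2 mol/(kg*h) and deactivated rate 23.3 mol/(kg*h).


Activity (%) = (rate_used / rate_fresh) * 100
rate_used = 23.3, rate_fresh = 97.2
= (23.3 / 97.2) * 100
= 0.2397 * 100 = 23.97

23.97 %


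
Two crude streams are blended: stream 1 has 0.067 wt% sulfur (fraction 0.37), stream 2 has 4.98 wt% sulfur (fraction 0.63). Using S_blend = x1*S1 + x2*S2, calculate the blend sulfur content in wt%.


Linear sulfur blending: S_blend = x1*S1 + x2*S2
Contribution 1: 0.37 * 0.067 = 0.02479 wt%
Contribution 2: 0.63 * 4.98 = 3.1374 wt%
S_blend = 0.02479 + 3.1374 = 3.16219

3.16219 wt%


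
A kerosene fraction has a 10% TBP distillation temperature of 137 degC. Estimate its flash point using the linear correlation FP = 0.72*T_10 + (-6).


FP = 0.72 * 137 + (-6) = 92.64

92.64 degC


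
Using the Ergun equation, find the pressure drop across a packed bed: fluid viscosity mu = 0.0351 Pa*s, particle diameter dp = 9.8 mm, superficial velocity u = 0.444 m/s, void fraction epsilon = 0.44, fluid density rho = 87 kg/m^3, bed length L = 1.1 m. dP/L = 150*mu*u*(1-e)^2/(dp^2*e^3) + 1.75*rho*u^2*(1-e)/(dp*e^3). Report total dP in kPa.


dp = 9.8 mm = 0.0098 m
Viscous term = 150*0.0351*0.444*(1-0.44)^2 / (0.0098^2*0.44^3) = 89608.1
Inertial term = 1.75*87*0.444^2*(1-0.44) / (0.0098*0.44^3) = 20133.9
dP/L = 89608.1 + 20133.9 = 109742 Pa/m
dP = 109742 * 1.1 / 1000 = 120.7 kPa

120.7 kPa


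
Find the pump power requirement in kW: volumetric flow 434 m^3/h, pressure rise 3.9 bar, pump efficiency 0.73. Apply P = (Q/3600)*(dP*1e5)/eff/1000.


Q = 434 / 3600 = 0.120556 m^3/s
P = 0.120556 * (3.9 * 1e5) / 0.73 / 1000 = 64.41

64.41 kW


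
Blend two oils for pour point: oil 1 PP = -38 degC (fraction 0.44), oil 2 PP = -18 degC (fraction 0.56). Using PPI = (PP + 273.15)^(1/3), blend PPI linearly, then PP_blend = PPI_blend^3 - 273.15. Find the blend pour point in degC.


PPI_1 = (-38 + 273.15)^(1/3) = 6.172318
PPI_2 = (-18 + 273.15)^(1/3) = 6.342569
PPI_blend = 0.44 * 6.172318 + 0.56 * 6.342569 = 6.267659
PP_blend = 6.267659^3 - 273.15 = 246.2159 - 273.15 = -26.93

-26.93 degC


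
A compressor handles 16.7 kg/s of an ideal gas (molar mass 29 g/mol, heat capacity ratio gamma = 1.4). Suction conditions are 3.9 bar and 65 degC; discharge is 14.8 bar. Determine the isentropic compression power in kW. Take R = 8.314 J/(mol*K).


Isentropic work: W = m*(gamma/(gamma-1))*(R*T1/MW)*((P2/P1)^((gamma-1)/gamma) - 1)
T1 = 65 + 273.15 = 338.15 K
Pressure ratio = 14.8 / 3.9 = 3.79487
Exponent = (1.4 - 1)/1.4 = 0.285714
(P2/P1)^exp - 1 = 3.79487^0.285714 - 1 = 0.46381
W = 16.7 * 1.4 / 0.4 * 8.314 * 338.15 / 29 * 0.46381 = 2628

2628 kW


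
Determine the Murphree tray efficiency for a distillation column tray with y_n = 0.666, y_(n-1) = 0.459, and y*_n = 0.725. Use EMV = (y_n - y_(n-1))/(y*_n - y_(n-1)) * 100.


Murphree vapor efficiency: EMV = (y_n - y_(n-1)) / (y*_n - y_(n-1)) * 100
EMV = (0.666 - 0.459) / (0.725 - 0.459) * 100 = 0.207 / 0.266 * 100 = 77.82

77.82 %


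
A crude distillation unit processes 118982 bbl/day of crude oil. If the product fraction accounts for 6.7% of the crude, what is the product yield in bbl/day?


Crude throughput = 118982 bbl/day
Fraction yield = 6.7%
yield = throughput * fraction / 100
yield = 118982 * 6.7 / 100 = 7971.794

7971.794 bbl/day


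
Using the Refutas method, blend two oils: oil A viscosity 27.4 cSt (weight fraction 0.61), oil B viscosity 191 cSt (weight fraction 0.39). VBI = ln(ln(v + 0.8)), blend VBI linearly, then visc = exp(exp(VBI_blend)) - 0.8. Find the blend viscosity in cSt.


Refutas method: VBN_i = 14.534*ln(ln(visc_i + 0.8)) + 10.975, blended linearly by mass fraction; since VBN is linear in VBI_i = ln(ln(visc_i + 0.8)) and the fractions sum to 1, blend VBI directly: visc = exp(exp(VBI_blend)) - 0.8
VBI_1 = ln(ln(27.4 + 0.8)) = 1.20577
VBI_2 = ln(ln(191 + 0.8)) = 1.65946
VBI_blend = 0.61 * 1.20577 + 0.39 * 1.65946 = 1.38271
visc_blend = exp(exp(1.38271)) - 0.8 = 53.02

53.02 cSt


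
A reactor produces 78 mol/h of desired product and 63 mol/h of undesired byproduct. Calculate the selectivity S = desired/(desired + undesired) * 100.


Selectivity = desired / (desired + undesired) * 100
Total products = 78 + 63 = 141 mol/h
S = 78 / 141 * 100
= 0.5532 * 100
= 55.32 %

55.32 %


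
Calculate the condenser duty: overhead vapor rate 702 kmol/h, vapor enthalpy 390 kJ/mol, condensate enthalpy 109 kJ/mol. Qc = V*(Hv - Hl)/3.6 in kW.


Qc = 702 * (390 - 109) / 3.6 = 702 * 281 / 3.6 = 54800

54800 kW


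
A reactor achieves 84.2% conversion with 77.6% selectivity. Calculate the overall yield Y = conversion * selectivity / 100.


Overall yield = conversion (%) * selectivity (%) / 100
Conversion = 84.2%, Selectivity = 77.6%
Y = 84.2 * 77.6 / 100
= 65.3392 %

65.3392 %


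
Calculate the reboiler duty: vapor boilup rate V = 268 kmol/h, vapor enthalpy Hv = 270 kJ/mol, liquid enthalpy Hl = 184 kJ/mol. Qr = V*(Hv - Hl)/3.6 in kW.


Qr = 268 * (270 - 184) / 3.6 = 268 * 86 / 3.6 = 6402

6402 kW


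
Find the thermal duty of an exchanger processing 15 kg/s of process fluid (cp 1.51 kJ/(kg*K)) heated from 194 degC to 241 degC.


Q = m_dot * cp * delta_T
delta_T = 241 - 194 = 47 K
Q = 15 * 1.51 * 47
= 22.65 * 47
= 1064.55 kW

1064.55 kW


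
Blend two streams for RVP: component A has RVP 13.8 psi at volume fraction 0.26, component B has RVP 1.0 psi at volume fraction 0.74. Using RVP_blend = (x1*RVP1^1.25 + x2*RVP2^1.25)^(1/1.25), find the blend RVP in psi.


Chevron index: RVP_blend = (sum xi*RVPi^1.25)^(1/1.25)
RVP^1.25 terms: 0.26 * 13.8^1.25 + 0.74 * 1.0^1.25 = 7.65548
RVP_blend = 7.65548^(1/1.25) = 5.095

5.095 psi


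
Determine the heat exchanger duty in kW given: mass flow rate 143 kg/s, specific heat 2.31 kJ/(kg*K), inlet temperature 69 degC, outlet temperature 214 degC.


Q = m_dot * cp * delta_T
delta_T = 214 - 69 = 145 K
Q = 143 * 2.31 * 145
= 330.33 * 145
= 47897.85 kW

47897.85 kW


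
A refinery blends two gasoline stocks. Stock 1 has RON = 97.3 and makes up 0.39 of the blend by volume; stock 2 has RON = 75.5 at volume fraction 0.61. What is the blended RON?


Linear blending: RON_blend = sum(vi * RONi)
Contribution 1: 0.39 * 97.3 = 37.947
Contribution 2: 0.61 * 75.5 = 46.055
RON_blend = 37.947 + 46.055 = 84.002

84.002


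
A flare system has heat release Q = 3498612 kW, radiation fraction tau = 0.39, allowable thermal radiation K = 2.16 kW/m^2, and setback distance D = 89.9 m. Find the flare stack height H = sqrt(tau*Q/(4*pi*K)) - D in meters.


tau*Q/(4*pi*K) = 0.39 * 3498612 / (4 * pi * 2.16) = 50268.6
sqrt(50268.6) = 224.207
H = 224.207 - 89.9 = 134.3

134.3 m


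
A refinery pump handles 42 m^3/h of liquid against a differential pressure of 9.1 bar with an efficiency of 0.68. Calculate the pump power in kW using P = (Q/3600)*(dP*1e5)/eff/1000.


Q = 42 / 3600 = 0.0116667 m^3/s
P = 0.0116667 * (9.1 * 1e5) / 0.68 / 1000 = 15.61

15.61 kW


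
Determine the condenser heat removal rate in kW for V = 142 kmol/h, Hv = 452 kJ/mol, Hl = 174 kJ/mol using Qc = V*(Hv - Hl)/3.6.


Qc = 142 * (452 - 174) / 3.6 = 142 * 278 / 3.6 = 10970

10970 kW


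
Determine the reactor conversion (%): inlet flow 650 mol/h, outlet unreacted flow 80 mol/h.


X = (F_in - F_out) / F_in * 100
Moles reacted = 650 - 80 = 570
X = 570 / 650 * 100
= 0.8769 * 100
= 87.69 %

87.69 %


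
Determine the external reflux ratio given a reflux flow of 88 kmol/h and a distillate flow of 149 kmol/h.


Reflux ratio definition: R = L / D (liquid returned / distillate withdrawn)
L = 88 kmol/h, D = 149 kmol/h
R = 88 / 149 = 0.5906

0.5906


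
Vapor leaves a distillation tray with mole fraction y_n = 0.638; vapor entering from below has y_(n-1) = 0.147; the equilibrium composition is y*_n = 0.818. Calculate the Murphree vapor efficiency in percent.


Murphree vapor efficiency: EMV = (y_n - y_(n-1)) / (y*_n - y_(n-1)) * 100
EMV = (0.638 - 0.147) / (0.818 - 0.147) * 100 = 0.491 / 0.671 * 100 = 73.17

73.17 %


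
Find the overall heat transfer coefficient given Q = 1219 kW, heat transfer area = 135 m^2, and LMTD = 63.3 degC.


From Q = U*A*LMTD, U = Q / (A * LMTD)
U = 1219 / (135 * 63.3) = 1219 / 8545.5 = 0.1426

0.1426 kW/(m^2*K)


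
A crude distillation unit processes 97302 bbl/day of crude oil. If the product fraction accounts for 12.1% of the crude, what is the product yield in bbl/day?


Crude throughput = 97302 bbl/day
Fraction yield = 12.1%
yield = throughput * fraction / 100
yield = 97302 * 12.1 / 100 = 11773.542

11773.542 bbl/day


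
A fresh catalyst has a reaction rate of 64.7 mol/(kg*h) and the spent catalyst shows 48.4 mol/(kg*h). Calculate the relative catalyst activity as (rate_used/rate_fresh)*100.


Activity (%) = (rate_used / rate_fresh) * 100
rate_used = 48.4, rate_fresh = 64.7
= (48.4 / 64.7) * 100
= 0.7481 * 100 = 74.81

74.81 %


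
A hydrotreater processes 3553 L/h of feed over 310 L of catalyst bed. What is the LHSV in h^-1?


LHSV = volumetric feed rate / catalyst volume
= 3553 L/h / 310 L
= 11.46 h^-1

11.46 h^-1


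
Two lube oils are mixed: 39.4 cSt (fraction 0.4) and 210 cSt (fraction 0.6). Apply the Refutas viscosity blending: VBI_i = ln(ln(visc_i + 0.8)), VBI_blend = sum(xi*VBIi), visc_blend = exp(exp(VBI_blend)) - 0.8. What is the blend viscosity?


Refutas method: VBN_i = 14.534*ln(ln(visc_i + 0.8)) + 10.975, blended linearly by mass fraction; since VBN is linear in VBI_i = ln(ln(visc_i + 0.8)) and the fractions sum to 1, blend VBI directly: visc = exp(exp(VBI_blend)) - 0.8
VBI_1 = ln(ln(39.4 + 0.8)) = 1.30667
VBI_2 = ln(ln(210 + 0.8)) = 1.67727
VBI_blend = 0.4 * 1.30667 + 0.6 * 1.67727 = 1.52903
visc_blend = exp(exp(1.52903)) - 0.8 = 100.1

100.1 cSt


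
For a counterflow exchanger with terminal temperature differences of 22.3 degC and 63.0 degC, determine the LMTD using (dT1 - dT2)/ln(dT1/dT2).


LMTD = (dT1 - dT2) / ln(dT1/dT2)
= (22.3 - 63.0) / ln(22.3 / 63.0) = -40.7 / -1.03855 = 39.19

39.19 degC


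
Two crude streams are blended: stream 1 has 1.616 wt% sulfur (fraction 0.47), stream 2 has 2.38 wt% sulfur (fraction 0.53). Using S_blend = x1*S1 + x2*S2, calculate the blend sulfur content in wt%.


Linear sulfur blending: S_blend = x1*S1 + x2*S2
Contribution 1: 0.47 * 1.616 = 0.75952 wt%
Contribution 2: 0.53 * 2.38 = 1.2614 wt%
S_blend = 0.75952 + 1.2614 = 2.02092

2.02092 wt%


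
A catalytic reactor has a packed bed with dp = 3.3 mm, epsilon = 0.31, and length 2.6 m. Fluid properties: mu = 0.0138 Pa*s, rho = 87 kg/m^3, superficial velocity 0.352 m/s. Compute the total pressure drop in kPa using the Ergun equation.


dp = 3.3 mm = 0.0033 m
Viscous term = 150*0.0138*0.352*(1-0.31)^2 / (0.0033^2*0.31^3) = 1069300
Inertial term = 1.75*87*0.352^2*(1-0.31) / (0.0033*0.31^3) = 132401
dP/L = 1069300 + 132401 = 1201700 Pa/m
dP = 1201700 * 2.6 / 1000 = 3124 kPa

3124 kPa


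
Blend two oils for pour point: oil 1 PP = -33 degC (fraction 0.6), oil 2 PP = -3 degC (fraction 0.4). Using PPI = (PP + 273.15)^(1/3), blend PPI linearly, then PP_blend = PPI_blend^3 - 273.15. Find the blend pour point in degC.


PPI_1 = (-33 + 273.15)^(1/3) = 6.215759
PPI_2 = (-3 + 273.15)^(1/3) = 6.464501
PPI_blend = 0.6 * 6.215759 + 0.4 * 6.464501 = 6.315256
PP_blend = 6.315256^3 - 273.15 = 251.8679 - 273.15 = -21.28

-21.28 degC


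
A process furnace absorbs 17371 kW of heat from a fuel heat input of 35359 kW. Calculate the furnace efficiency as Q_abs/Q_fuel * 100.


Furnace efficiency = Q_absorbed / Q_fuel * 100
= 17371 / 35359 * 100 = 49.13

49.13 %


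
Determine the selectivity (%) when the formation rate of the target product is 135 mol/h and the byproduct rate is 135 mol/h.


Selectivity = desired / (desired + undesired) * 100
Total products = 135 + 135 = 270 mol/h
S = 135 / 270 * 100
= 0.5000 * 100
= 50.00 %

50.00 %


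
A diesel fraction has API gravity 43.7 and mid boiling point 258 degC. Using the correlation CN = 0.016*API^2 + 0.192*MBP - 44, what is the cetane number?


CN = 0.016 * 43.7^2 + 0.192 * 258 - 44
CN = 30.55504 + 49.536 - 44 = 36.09104

36.09104


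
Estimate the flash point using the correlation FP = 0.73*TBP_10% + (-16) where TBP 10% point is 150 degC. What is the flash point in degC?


FP = 0.73 * 150 + (-16) = 93.5

93.5 degC


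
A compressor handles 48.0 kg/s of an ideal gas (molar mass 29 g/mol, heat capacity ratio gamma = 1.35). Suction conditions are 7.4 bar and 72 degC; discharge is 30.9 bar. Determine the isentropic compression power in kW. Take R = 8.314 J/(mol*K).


Isentropic work: W = m*(gamma/(gamma-1))*(R*T1/MW)*((P2/P1)^((gamma-1)/gamma) - 1)
T1 = 72 + 273.15 = 345.15 K
Pressure ratio = 30.9 / 7.4 = 4.17568
Exponent = (1.35 - 1)/1.35 = 0.259259
(P2/P1)^exp - 1 = 4.17568^0.259259 - 1 = 0.448535
W = 48.0 * 1.35 / 0.35 * 8.314 * 345.15 / 29 * 0.448535 = 8217

8217 kW


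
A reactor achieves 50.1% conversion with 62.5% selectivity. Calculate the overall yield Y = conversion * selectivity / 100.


Overall yield = conversion (%) * selectivity (%) / 100
Conversion = 50.1%, Selectivity = 62.5%
Y = 50.1 * 62.5 / 100
= 31.3125 %

31.3125 %


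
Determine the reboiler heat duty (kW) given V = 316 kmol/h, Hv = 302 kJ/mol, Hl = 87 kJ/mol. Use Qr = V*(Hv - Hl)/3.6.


Qr = 316 * (302 - 87) / 3.6 = 316 * 215 / 3.6 = 18870

18870 kW


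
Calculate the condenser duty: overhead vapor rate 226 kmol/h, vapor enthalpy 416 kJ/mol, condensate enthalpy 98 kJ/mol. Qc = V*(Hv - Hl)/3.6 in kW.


Qc = 226 * (416 - 98) / 3.6 = 226 * 318 / 3.6 = 19960

19960 kW


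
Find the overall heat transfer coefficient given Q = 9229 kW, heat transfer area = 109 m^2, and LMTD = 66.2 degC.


From Q = U*A*LMTD, U = Q / (A * LMTD)
U = 9229 / (109 * 66.2) = 9229 / 7215.8 = 1.279

1.279 kW/(m^2*K)


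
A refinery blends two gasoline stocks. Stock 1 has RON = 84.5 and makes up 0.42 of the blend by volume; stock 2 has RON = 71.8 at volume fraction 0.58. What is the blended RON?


Linear blending: RON_blend = sum(vi * RONi)
Contribution 1: 0.42 * 84.5 = 35.49
Contribution 2: 0.58 * 71.8 = 41.644
RON_blend = 35.49 + 41.644 = 77.134

77.134


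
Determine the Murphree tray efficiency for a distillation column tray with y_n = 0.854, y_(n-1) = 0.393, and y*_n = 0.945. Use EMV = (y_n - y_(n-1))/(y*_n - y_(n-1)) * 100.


Murphree vapor efficiency: EMV = (y_n - y_(n-1)) / (y*_n - y_(n-1)) * 100
EMV = (0.854 - 0.393) / (0.945 - 0.393) * 100 = 0.461 / 0.552 * 100 = 83.51

83.51 %


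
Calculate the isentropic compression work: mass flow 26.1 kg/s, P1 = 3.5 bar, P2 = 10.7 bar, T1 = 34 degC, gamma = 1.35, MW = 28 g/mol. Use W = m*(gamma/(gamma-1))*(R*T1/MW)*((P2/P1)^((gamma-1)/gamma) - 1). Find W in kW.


Isentropic work: W = m*(gamma/(gamma-1))*(R*T1/MW)*((P2/P1)^((gamma-1)/gamma) - 1)
T1 = 34 + 273.15 = 307.15 K
Pressure ratio = 10.7 / 3.5 = 3.05714
Exponent = (1.35 - 1)/1.35 = 0.259259
(P2/P1)^exp - 1 = 3.05714^0.259259 - 1 = 0.336049
W = 26.1 * 1.35 / 0.35 * 8.314 * 307.15 / 28 * 0.336049 = 3085

3085 kW


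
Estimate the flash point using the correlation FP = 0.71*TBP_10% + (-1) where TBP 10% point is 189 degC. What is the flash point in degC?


FP = 0.71 * 189 + (-1) = 133.19

133.19 degC


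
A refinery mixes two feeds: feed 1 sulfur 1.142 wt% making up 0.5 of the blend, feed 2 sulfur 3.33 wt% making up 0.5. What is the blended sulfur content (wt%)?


Linear sulfur blending: S_blend = x1*S1 + x2*S2
Contribution 1: 0.5 * 1.142 = 0.571 wt%
Contribution 2: 0.5 * 3.33 = 1.665 wt%
S_blend = 0.571 + 1.665 = 2.236

2.236 wt%


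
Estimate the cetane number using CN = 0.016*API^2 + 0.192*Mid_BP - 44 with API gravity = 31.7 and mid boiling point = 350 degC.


CN = 0.016 * 31.7^2 + 0.192 * 350 - 44
CN = 16.07824 + 67.2 - 44 = 39.27824

39.27824


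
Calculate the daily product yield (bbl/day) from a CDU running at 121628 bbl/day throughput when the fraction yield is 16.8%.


Crude throughput = 121628 bbl/day
Fraction yield = 16.8%
yield = throughput * fraction / 100
yield = 121628 * 16.8 / 100 = 20433.504

20433.504 bbl/day


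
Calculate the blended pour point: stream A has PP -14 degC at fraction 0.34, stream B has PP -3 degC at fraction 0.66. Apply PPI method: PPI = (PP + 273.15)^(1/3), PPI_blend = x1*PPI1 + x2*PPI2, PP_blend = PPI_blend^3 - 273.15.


PPI_1 = (-14 + 273.15)^(1/3) = 6.375541
PPI_2 = (-3 + 273.15)^(1/3) = 6.464501
PPI_blend = 0.34 * 6.375541 + 0.66 * 6.464501 = 6.434255
PP_blend = 6.434255^3 - 273.15 = 266.3758 - 273.15 = -6.77

-6.77 degC


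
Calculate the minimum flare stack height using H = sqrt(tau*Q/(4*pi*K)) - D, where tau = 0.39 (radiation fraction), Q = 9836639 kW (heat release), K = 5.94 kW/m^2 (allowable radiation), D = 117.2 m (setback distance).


tau*Q/(4*pi*K) = 0.39 * 9836639 / (4 * pi * 5.94) = 51394.3
sqrt(51394.3) = 226.703
H = 226.703 - 117.2 = 109.5

109.5 m


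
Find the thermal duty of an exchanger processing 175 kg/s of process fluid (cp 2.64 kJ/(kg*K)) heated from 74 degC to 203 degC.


Q = m_dot * cp * delta_T
delta_T = 203 - 74 = 129 K
Q = 175 * 2.64 * 129
= 462 * 129
= 59598 kW

59598 kW


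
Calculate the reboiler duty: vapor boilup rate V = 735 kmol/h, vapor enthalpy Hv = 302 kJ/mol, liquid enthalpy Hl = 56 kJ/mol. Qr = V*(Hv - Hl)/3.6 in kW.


Qr = 735 * (302 - 56) / 3.6 = 735 * 246 / 3.6 = 50220

50220 kW


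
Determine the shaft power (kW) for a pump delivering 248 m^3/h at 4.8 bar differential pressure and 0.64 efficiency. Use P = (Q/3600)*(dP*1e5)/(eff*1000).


Q = 248 / 3600 = 0.0688889 m^3/s
P = 0.0688889 * (4.8 * 1e5) / 0.64 / 1000 = 51.67

51.67 kW


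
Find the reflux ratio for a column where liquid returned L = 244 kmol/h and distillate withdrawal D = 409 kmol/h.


Reflux ratio definition: R = L / D (liquid returned / distillate withdrawn)
L = 244 kmol/h, D = 409 kmol/h
R = 244 / 409 = 0.5966

0.5966


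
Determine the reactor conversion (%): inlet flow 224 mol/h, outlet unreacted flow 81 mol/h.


X = (F_in - F_out) / F_in * 100
Moles reacted = 224 - 81 = 143
X = 143 / 224 * 100
= 0.6384 * 100
= 63.84 %

63.84 %


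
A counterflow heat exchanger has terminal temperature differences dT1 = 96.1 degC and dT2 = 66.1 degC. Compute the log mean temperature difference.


LMTD = (dT1 - dT2) / ln(dT1/dT2)
= (96.1 - 66.1) / ln(96.1 / 66.1) = 30 / 0.374221 = 80.17

80.17 degC


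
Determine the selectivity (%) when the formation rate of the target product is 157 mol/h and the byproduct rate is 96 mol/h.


Selectivity = desired / (desired + undesired) * 100
Total products = 157 + 96 = 253 mol/h
S = 157 / 253 * 100
= 0.6206 * 100
= 62.06 %

62.06 %


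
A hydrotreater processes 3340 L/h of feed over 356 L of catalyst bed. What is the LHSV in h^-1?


LHSV = volumetric feed rate / catalyst volume
= 3340 L/h / 356 L
= 9.382 h^-1

9.382 h^-1


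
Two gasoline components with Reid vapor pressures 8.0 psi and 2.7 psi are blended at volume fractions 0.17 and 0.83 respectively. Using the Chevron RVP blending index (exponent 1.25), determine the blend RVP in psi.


Chevron index: RVP_blend = (sum xi*RVPi^1.25)^(1/1.25)
RVP^1.25 terms: 0.17 * 8.0^1.25 + 0.83 * 2.7^1.25 = 5.15989
RVP_blend = 5.15989^(1/1.25) = 3.716

3.716 psi


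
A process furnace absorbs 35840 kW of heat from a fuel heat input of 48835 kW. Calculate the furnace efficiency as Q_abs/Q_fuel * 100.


Furnace efficiency = Q_absorbed / Q_fuel * 100
= 35840 / 48835 * 100 = 73.39

73.39 %


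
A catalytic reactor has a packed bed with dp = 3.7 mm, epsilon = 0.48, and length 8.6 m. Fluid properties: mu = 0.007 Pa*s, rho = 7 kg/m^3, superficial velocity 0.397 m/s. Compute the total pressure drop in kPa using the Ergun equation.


dp = 3.7 mm = 0.0037 m
Viscous term = 150*0.007*0.397*(1-0.48)^2 / (0.0037^2*0.48^3) = 74449.1
Inertial term = 1.75*7*0.397^2*(1-0.48) / (0.0037*0.48^3) = 2453.55
dP/L = 74449.1 + 2453.55 = 76902.7 Pa/m
dP = 76902.7 * 8.6 / 1000 = 661.4 kPa

661.4 kPa


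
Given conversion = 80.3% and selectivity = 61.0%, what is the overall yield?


Overall yield = conversion (%) * selectivity (%) / 100
Conversion = 80.3%, Selectivity = 61.0%
Y = 80.3 * 61.0 / 100
= 48.983 %

48.983 %


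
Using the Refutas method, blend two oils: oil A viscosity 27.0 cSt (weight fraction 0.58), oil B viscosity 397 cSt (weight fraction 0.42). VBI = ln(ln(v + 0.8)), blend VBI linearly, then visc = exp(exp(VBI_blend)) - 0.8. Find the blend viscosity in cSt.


Refutas method: VBN_i = 14.534*ln(ln(visc_i + 0.8)) + 10.975, blended linearly by mass fraction; since VBN is linear in VBI_i = ln(ln(visc_i + 0.8)) and the fractions sum to 1, blend VBI directly: visc = exp(exp(VBI_blend)) - 0.8
VBI_1 = ln(ln(27.0 + 0.8)) = 1.20148
VBI_2 = ln(ln(397 + 0.8)) = 1.78941
VBI_blend = 0.58 * 1.20148 + 0.42 * 1.78941 = 1.44841
visc_blend = exp(exp(1.44841)) - 0.8 = 69.75

69.75 cSt


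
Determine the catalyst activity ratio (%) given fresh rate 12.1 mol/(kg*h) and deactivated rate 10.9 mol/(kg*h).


Activity (%) = (rate_used / rate_fresh) * 100
rate_used = 10.9, rate_fresh = 12.1
= (10.9 / 12.1) * 100
= 0.9008 * 100 = 90.08

90.08 %


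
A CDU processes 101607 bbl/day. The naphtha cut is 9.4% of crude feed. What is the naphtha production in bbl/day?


Crude throughput = 101607 bbl/day
Fraction yield = 9.4%
yield = throughput * fraction / 100
yield = 101607 * 9.4 / 100 = 9551.058

9551.058 bbl/day


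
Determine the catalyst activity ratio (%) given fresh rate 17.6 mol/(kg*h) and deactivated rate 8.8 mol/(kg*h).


Activity (%) = (rate_used / rate_fresh) * 100
rate_used = 8.8, rate_fresh = 17.6
= (8.8 / 17.6) * 100
= 0.5000 * 100 = 50.00

50.00 %


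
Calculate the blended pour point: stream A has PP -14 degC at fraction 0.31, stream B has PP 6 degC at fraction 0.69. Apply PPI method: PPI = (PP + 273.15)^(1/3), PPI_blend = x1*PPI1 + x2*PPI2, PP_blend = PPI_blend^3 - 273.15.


PPI_1 = (-14 + 273.15)^(1/3) = 6.375541
PPI_2 = (6 + 273.15)^(1/3) = 6.535506
PPI_blend = 0.31 * 6.375541 + 0.69 * 6.535506 = 6.485917
PP_blend = 6.485917^3 - 273.15 = 272.8438 - 273.15 = -0.31

-0.31 degC


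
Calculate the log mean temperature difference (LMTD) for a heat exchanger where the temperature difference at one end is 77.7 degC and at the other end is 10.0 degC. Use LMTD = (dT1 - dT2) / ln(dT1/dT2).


LMTD = (dT1 - dT2) / ln(dT1/dT2)
= (77.7 - 10.0) / ln(77.7 / 10.0) = 67.7 / 2.05027 = 33.02

33.02 degC


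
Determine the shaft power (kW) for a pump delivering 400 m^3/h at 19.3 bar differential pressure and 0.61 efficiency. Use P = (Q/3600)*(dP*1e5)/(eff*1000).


Q = 400 / 3600 = 0.111111 m^3/s
P = 0.111111 * (19.3 * 1e5) / 0.61 / 1000 = 351.5

351.5 kW


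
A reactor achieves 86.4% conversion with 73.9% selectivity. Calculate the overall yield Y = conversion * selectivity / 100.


Overall yield = conversion (%) * selectivity (%) / 100
Conversion = 86.4%, Selectivity = 73.9%
Y = 86.4 * 73.9 / 100
= 63.8496 %

63.8496 %


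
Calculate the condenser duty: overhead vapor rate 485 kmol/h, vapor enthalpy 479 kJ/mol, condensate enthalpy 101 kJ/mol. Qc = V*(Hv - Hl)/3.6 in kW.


Qc = 485 * (479 - 101) / 3.6 = 485 * 378 / 3.6 = 50920

50920 kW


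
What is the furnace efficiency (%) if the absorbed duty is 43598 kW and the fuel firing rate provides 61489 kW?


Furnace efficiency = Q_absorbed / Q_fuel * 100
= 43598 / 61489 * 100 = 70.90

70.90 %


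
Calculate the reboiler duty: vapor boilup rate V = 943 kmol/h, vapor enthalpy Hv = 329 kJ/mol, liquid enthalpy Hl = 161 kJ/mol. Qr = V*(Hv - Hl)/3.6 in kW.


Qr = 943 * (329 - 161) / 3.6 = 943 * 168 / 3.6 = 44010

44010 kW


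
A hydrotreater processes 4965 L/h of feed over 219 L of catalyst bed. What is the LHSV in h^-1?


LHSV = volumetric feed rate / catalyst volume
= 4965 L/h / 219 L
= 22.67 h^-1

22.67 h^-1


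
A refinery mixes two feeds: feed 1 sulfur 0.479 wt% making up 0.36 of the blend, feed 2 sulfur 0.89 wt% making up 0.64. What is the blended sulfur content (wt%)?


Linear sulfur blending: S_blend = x1*S1 + x2*S2
Contribution 1: 0.36 * 0.479 = 0.17244 wt%
Contribution 2: 0.64 * 0.89 = 0.5696 wt%
S_blend = 0.17244 + 0.5696 = 0.74204

0.74204 wt%


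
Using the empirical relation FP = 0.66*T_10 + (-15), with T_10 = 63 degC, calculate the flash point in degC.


FP = 0.66 * 63 + (-15) = 26.58

26.58 degC


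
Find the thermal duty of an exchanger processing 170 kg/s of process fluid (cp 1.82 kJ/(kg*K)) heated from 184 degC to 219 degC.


Q = m_dot * cp * delta_T
delta_T = 219 - 184 = 35 K
Q = 170 * 1.82 * 35
= 309.4 * 35
= 10829 kW

10829 kW


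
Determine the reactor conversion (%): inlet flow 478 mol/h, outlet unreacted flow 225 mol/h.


X = (F_in - F_out) / F_in * 100
Moles reacted = 478 - 225 = 253
X = 253 / 478 * 100
= 0.5293 * 100
= 52.93 %

52.93 %


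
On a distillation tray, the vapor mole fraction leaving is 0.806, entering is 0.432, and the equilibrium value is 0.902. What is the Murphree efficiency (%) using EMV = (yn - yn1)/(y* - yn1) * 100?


Murphree vapor efficiency: EMV = (y_n - y_(n-1)) / (y*_n - y_(n-1)) * 100
EMV = (0.806 - 0.432) / (0.902 - 0.432) * 100 = 0.374 / 0.47 * 100 = 79.57

79.57 %


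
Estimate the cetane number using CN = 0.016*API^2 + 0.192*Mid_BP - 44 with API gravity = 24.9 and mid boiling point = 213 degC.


CN = 0.016 * 24.9^2 + 0.192 * 213 - 44
CN = 9.92016 + 40.896 - 44 = 6.81616

6.81616


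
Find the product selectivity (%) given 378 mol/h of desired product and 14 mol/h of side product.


Selectivity = desired / (desired + undesired) * 100
Total products = 378 + 14 = 392 mol/h
S = 378 / 392 * 100
= 0.9643 * 100
= 96.43 %

96.43 %


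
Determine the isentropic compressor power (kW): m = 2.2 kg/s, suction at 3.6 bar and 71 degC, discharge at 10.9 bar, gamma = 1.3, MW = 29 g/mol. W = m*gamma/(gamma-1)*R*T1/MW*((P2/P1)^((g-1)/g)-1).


Isentropic work: W = m*(gamma/(gamma-1))*(R*T1/MW)*((P2/P1)^((gamma-1)/gamma) - 1)
T1 = 71 + 273.15 = 344.15 K
Pressure ratio = 10.9 / 3.6 = 3.02778
Exponent = (1.3 - 1)/1.3 = 0.230769
(P2/P1)^exp - 1 = 3.02778^0.230769 - 1 = 0.291304
W = 2.2 * 1.3 / 0.3 * 8.314 * 344.15 / 29 * 0.291304 = 274.0

274.0 kW


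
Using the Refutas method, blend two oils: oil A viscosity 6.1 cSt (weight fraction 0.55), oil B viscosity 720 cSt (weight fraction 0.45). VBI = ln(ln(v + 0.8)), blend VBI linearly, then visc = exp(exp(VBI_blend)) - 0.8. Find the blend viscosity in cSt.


Refutas method: VBN_i = 14.534*ln(ln(visc_i + 0.8)) + 10.975, blended linearly by mass fraction; since VBN is linear in VBI_i = ln(ln(visc_i + 0.8)) and the fractions sum to 1, blend VBI directly: visc = exp(exp(VBI_blend)) - 0.8
VBI_1 = ln(ln(6.1 + 0.8)) = 0.658308
VBI_2 = ln(ln(720 + 0.8)) = 1.88409
VBI_blend = 0.55 * 0.658308 + 0.45 * 1.88409 = 1.20991
visc_blend = exp(exp(1.20991)) - 0.8 = 27.79

27.79 cSt


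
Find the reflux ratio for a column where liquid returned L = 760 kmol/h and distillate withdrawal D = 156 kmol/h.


Reflux ratio definition: R = L / D (liquid returned / distillate withdrawn)
L = 760 kmol/h, D = 156 kmol/h
R = 760 / 156 = 4.872

4.872


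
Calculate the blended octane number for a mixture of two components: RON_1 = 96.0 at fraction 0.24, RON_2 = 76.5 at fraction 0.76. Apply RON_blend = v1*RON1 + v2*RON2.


Linear blending: RON_blend = sum(vi * RONi)
Contribution 1: 0.24 * 96.0 = 23.04
Contribution 2: 0.76 * 76.5 = 58.14
RON_blend = 23.04 + 58.14 = 81.18

81.18


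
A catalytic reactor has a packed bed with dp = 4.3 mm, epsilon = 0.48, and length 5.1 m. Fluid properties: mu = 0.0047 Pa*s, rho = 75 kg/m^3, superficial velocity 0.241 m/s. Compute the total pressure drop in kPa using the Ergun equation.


dp = 4.3 mm = 0.0043 m
Viscous term = 150*0.0047*0.241*(1-0.48)^2 / (0.0043^2*0.48^3) = 22467.4
Inertial term = 1.75*75*0.241^2*(1-0.48) / (0.0043*0.48^3) = 8335.75
dP/L = 22467.4 + 8335.75 = 30803.2 Pa/m
dP = 30803.2 * 5.1 / 1000 = 157.1 kPa

157.1 kPa


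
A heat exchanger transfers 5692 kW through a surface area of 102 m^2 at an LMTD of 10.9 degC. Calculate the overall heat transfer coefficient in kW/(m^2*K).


From Q = U*A*LMTD, U = Q / (A * LMTD)
U = 5692 / (102 * 10.9) = 5692 / 1111.8 = 5.120

5.120 kW/(m^2*K)


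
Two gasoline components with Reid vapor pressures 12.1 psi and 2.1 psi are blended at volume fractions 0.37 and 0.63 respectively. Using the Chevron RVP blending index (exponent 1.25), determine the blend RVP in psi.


Chevron index: RVP_blend = (sum xi*RVPi^1.25)^(1/1.25)
RVP^1.25 terms: 0.37 * 12.1^1.25 + 0.63 * 2.1^1.25 = 9.94257
RVP_blend = 9.94257^(1/1.25) = 6.281

6.281 psi


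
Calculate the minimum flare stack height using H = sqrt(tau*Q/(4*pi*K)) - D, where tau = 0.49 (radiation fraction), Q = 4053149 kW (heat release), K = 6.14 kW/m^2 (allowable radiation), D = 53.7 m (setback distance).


tau*Q/(4*pi*K) = 0.49 * 4053149 / (4 * pi * 6.14) = 25740.1
sqrt(25740.1) = 160.437
H = 160.437 - 53.7 = 106.7

106.7 m


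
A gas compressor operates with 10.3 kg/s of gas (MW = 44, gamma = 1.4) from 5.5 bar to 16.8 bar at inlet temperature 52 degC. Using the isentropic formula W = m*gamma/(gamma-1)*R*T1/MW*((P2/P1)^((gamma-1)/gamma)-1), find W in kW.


Isentropic work: W = m*(gamma/(gamma-1))*(R*T1/MW)*((P2/P1)^((gamma-1)/gamma) - 1)
T1 = 52 + 273.15 = 325.15 K
Pressure ratio = 16.8 / 5.5 = 3.05455
Exponent = (1.4 - 1)/1.4 = 0.285714
(P2/P1)^exp - 1 = 3.05455^0.285714 - 1 = 0.375803
W = 10.3 * 1.4 / 0.4 * 8.314 * 325.15 / 44 * 0.375803 = 832.4

832.4 kW


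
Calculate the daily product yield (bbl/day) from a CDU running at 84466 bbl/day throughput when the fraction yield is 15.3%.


Crude throughput = 84466 bbl/day
Fraction yield = 15.3%
yield = throughput * fraction / 100
yield = 84466 * 15.3 / 100 = 12923.298

12923.298 bbl/day


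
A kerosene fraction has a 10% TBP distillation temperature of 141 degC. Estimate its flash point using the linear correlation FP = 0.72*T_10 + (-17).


FP = 0.72 * 141 + (-17) = 84.52

84.52 degC


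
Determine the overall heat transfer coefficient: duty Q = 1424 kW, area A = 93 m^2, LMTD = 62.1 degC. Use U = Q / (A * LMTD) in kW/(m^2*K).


From Q = U*A*LMTD, U = Q / (A * LMTD)
U = 1424 / (93 * 62.1) = 1424 / 5775.3 = 0.2466

0.2466 kW/(m^2*K)


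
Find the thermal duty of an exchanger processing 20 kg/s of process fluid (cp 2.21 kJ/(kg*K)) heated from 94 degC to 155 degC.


Q = m_dot * cp * delta_T
delta_T = 155 - 94 = 61 K
Q = 20 * 2.21 * 61
= 44.2 * 61
= 2696.2 kW

2696.2 kW


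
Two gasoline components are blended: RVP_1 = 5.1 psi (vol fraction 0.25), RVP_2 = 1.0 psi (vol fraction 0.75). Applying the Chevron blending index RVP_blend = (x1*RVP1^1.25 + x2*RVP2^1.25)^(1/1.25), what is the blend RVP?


Chevron index: RVP_blend = (sum xi*RVPi^1.25)^(1/1.25)
RVP^1.25 terms: 0.25 * 5.1^1.25 + 0.75 * 1.0^1.25 = 2.66603
RVP_blend = 2.66603^(1/1.25) = 2.191

2.191 psi


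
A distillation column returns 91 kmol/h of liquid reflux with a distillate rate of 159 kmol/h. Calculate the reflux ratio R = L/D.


Reflux ratio definition: R = L / D (liquid returned / distillate withdrawn)
L = 91 kmol/h, D = 159 kmol/h
R = 91 / 159 = 0.5723

0.5723


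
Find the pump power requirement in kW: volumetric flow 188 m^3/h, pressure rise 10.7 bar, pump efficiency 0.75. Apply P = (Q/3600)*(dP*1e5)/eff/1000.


Q = 188 / 3600 = 0.0522222 m^3/s
P = 0.0522222 * (10.7 * 1e5) / 0.75 / 1000 = 74.50

74.50 kW


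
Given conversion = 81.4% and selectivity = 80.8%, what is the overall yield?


Overall yield = conversion (%) * selectivity (%) / 100
Conversion = 81.4%, Selectivity = 80.8%
Y = 81.4 * 80.8 / 100
= 65.7712 %

65.7712 %


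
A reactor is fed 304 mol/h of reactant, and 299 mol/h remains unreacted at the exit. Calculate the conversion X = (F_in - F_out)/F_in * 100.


X = (F_in - F_out) / F_in * 100
Moles reacted = 304 - 299 = 5
X = 5 / 304 * 100
= 0.01645 * 100
= 1.645 %

1.645 %


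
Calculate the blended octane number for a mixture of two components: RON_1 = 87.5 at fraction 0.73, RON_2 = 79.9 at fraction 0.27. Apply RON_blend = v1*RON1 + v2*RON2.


Linear blending: RON_blend = sum(vi * RONi)
Contribution 1: 0.73 * 87.5 = 63.875
Contribution 2: 0.27 * 79.9 = 21.573
RON_blend = 63.875 + 21.573 = 85.448

85.448


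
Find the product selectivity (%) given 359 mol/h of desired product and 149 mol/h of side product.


Selectivity = desired / (desired + undesired) * 100
Total products = 359 + 149 = 508 mol/h
S = 359 / 508 * 100
= 0.7067 * 100
= 70.67 %

70.67 %


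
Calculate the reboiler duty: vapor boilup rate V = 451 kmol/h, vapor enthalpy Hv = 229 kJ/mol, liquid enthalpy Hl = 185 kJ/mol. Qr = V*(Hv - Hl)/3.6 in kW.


Qr = 451 * (229 - 185) / 3.6 = 451 * 44 / 3.6 = 5512

5512 kW


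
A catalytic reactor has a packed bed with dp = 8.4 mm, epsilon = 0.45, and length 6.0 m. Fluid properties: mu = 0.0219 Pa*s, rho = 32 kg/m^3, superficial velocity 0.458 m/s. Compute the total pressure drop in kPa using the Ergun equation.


dp = 8.4 mm = 0.0084 m
Viscous term = 150*0.0219*0.458*(1-0.45)^2 / (0.0084^2*0.45^3) = 70783.2
Inertial term = 1.75*32*0.458^2*(1-0.45) / (0.0084*0.45^3) = 8440.44
dP/L = 70783.2 + 8440.44 = 79223.6 Pa/m
dP = 79223.6 * 6.0 / 1000 = 475.3 kPa

475.3 kPa


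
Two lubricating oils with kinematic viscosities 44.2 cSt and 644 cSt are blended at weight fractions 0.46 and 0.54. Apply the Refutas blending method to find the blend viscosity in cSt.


Refutas method: VBN_i = 14.534*ln(ln(visc_i + 0.8)) + 10.975, blended linearly by mass fraction; since VBN is linear in VBI_i = ln(ln(visc_i + 0.8)) and the fractions sum to 1, blend VBI directly: visc = exp(exp(VBI_blend)) - 0.8
VBI_1 = ln(ln(44.2 + 0.8)) = 1.33675
VBI_2 = ln(ln(644 + 0.8)) = 1.86701
VBI_blend = 0.46 * 1.33675 + 0.54 * 1.86701 = 1.62309
visc_blend = exp(exp(1.62309)) - 0.8 = 158.2

158.2 cSt


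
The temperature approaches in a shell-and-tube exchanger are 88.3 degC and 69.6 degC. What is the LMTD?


LMTD = (dT1 - dT2) / ln(dT1/dT2)
= (88.3 - 69.6) / ln(88.3 / 69.6) = 18.7 / 0.237976 = 78.58

78.58 degC


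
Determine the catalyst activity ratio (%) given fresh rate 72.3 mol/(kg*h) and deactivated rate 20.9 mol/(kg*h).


Activity (%) = (rate_used / rate_fresh) * 100
rate_used = 20.9, rate_fresh = 72.3
= (20.9 / 72.3) * 100
= 0.2891 * 100 = 28.91

28.91 %


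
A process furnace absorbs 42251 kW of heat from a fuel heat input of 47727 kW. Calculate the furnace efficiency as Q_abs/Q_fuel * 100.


Furnace efficiency = Q_absorbed / Q_fuel * 100
= 42251 / 47727 * 100 = 88.53

88.53 %


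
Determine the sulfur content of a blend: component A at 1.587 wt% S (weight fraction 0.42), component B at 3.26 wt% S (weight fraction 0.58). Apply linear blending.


Linear sulfur blending: S_blend = x1*S1 + x2*S2
Contribution 1: 0.42 * 1.587 = 0.66654 wt%
Contribution 2: 0.58 * 3.26 = 1.8908 wt%
S_blend = 0.66654 + 1.8908 = 2.55734

2.55734 wt%


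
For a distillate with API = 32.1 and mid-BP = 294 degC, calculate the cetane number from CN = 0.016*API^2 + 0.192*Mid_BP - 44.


CN = 0.016 * 32.1^2 + 0.192 * 294 - 44
CN = 16.48656 + 56.448 - 44 = 28.93456

28.93456


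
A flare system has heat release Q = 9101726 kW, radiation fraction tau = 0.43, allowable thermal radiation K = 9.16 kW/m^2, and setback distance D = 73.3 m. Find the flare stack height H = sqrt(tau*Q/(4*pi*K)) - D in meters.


tau*Q/(4*pi*K) = 0.43 * 9101726 / (4 * pi * 9.16) = 34000.6
sqrt(34000.6) = 184.393
H = 184.393 - 73.3 = 111.1

111.1 m


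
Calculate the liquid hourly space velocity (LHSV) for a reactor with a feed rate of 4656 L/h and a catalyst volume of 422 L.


LHSV = volumetric feed rate / catalyst volume
= 4656 L/h / 422 L
= 11.03 h^-1

11.03 h^-1


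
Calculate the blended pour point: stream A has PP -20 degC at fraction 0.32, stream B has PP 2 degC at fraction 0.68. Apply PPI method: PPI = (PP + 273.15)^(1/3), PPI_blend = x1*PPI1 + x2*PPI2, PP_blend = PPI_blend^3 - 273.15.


PPI_1 = (-20 + 273.15)^(1/3) = 6.325953
PPI_2 = (2 + 273.15)^(1/3) = 6.504139
PPI_blend = 0.32 * 6.325953 + 0.68 * 6.504139 = 6.447119
PP_blend = 6.447119^3 - 273.15 = 267.9767 - 273.15 = -5.17

-5.17 degC


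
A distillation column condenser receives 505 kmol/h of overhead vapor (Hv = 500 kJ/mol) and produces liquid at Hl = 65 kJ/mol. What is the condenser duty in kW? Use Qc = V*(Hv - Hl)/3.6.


Qc = 505 * (500 - 65) / 3.6 = 505 * 435 / 3.6 = 61020

61020 kW


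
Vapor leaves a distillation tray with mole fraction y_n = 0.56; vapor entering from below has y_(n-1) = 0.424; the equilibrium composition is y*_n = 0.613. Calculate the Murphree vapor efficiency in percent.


Murphree vapor efficiency: EMV = (y_n - y_(n-1)) / (y*_n - y_(n-1)) * 100
EMV = (0.56 - 0.424) / (0.613 - 0.424) * 100 = 0.136 / 0.189 * 100 = 71.96

71.96 %


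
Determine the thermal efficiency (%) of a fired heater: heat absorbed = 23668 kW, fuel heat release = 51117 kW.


Furnace efficiency = Q_absorbed / Q_fuel * 100
= 23668 / 51117 * 100 = 46.30

46.30 %


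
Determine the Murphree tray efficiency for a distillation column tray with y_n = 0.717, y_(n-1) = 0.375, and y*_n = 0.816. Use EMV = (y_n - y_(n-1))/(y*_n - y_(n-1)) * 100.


Murphree vapor efficiency: EMV = (y_n - y_(n-1)) / (y*_n - y_(n-1)) * 100
EMV = (0.717 - 0.375) / (0.816 - 0.375) * 100 = 0.342 / 0.441 * 100 = 77.55

77.55 %


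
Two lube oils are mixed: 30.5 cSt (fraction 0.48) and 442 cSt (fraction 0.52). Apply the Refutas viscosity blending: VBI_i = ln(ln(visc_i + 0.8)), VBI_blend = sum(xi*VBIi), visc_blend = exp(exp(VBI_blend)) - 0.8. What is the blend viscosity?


Refutas method: VBN_i = 14.534*ln(ln(visc_i + 0.8)) + 10.975, blended linearly by mass fraction; since VBN is linear in VBI_i = ln(ln(visc_i + 0.8)) and the fractions sum to 1, blend VBI directly: visc = exp(exp(VBI_blend)) - 0.8
VBI_1 = ln(ln(30.5 + 0.8)) = 1.23652
VBI_2 = ln(ln(442 + 0.8)) = 1.80716
VBI_blend = 0.48 * 1.23652 + 0.52 * 1.80716 = 1.53325
visc_blend = exp(exp(1.53325)) - 0.8 = 102.0

102.0 cSt


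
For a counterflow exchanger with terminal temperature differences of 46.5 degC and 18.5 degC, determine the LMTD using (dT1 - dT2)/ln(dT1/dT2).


LMTD = (dT1 - dT2) / ln(dT1/dT2)
= (46.5 - 18.5) / ln(46.5 / 18.5) = 28 / 0.921682 = 30.38

30.38 degC


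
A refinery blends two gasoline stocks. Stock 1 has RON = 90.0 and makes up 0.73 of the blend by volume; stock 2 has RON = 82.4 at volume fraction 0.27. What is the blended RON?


Linear blending: RON_blend = sum(vi * RONi)
Contribution 1: 0.73 * 90.0 = 65.7
Contribution 2: 0.27 * 82.4 = 22.248
RON_blend = 65.7 + 22.248 = 87.948

87.948


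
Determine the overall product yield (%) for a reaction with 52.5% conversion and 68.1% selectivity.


Overall yield = conversion (%) * selectivity (%) / 100
Conversion = 52.5%, Selectivity = 68.1%
Y = 52.5 * 68.1 / 100
= 35.7525 %

35.7525 %


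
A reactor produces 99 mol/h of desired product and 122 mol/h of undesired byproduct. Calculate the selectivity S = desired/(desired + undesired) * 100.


Selectivity = desired / (desired + undesired) * 100
Total products = 99 + 122 = 221 mol/h
S = 99 / 221 * 100
= 0.4480 * 100
= 44.80 %

44.80 %


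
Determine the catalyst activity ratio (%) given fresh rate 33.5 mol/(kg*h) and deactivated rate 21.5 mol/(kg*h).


Activity (%) = (rate_used / rate_fresh) * 100
rate_used = 21.5, rate_fresh = 33.5
= (21.5 / 33.5) * 100
= 0.6418 * 100 = 64.18

64.18 %


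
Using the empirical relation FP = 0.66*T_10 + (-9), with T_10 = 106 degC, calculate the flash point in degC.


FP = 0.66 * 106 + (-9) = 60.96

60.96 degC


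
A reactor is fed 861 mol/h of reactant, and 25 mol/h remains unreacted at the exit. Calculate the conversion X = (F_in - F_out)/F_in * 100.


X = (F_in - F_out) / F_in * 100
Moles reacted = 861 - 25 = 836
X = 836 / 861 * 100
= 0.9710 * 100
= 97.10 %

97.10 %
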